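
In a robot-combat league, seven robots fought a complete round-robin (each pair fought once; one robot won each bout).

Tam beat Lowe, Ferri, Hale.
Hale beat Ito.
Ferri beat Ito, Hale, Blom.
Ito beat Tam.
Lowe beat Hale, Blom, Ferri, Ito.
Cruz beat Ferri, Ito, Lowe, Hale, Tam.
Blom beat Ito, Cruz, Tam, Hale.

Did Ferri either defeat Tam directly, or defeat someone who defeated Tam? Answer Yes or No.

Yes

Ferri did not beat Tam directly.
Ferri beat Ito, Blom, Hale. Of those, Ito beat Tam.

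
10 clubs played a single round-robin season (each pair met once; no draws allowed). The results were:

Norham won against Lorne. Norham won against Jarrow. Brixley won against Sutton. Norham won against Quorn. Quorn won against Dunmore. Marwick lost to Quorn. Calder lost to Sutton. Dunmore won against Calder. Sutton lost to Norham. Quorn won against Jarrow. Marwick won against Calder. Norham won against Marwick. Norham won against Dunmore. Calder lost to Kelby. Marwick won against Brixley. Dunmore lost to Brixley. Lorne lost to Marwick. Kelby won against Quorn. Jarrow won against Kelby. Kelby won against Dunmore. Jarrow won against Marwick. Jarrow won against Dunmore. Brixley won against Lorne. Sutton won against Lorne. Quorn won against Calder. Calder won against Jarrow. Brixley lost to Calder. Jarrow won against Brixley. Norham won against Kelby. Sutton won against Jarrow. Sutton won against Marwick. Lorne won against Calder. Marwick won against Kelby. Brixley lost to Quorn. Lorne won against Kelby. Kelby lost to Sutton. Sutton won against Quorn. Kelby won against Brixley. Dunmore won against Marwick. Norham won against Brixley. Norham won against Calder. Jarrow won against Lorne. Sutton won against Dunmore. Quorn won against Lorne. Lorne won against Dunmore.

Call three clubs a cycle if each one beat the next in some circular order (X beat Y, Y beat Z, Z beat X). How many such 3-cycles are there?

18

Win totals: Jarrow 5, Dunmore 2, Marwick 4, Norham 9, Sutton 7, Quorn 6, Lorne 3, Kelby 4, Calder 2, Brixley 3.
A club with w wins dominates both others in C(w,2) triples; summing gives 10 + 1 + 6 + 36 + 21 + 15 + 3 + 6 + 1 + 3 = 102 transitive triples.
Total triples C(10,3) = 120, so cyclic triples = 120 − 102 = 18.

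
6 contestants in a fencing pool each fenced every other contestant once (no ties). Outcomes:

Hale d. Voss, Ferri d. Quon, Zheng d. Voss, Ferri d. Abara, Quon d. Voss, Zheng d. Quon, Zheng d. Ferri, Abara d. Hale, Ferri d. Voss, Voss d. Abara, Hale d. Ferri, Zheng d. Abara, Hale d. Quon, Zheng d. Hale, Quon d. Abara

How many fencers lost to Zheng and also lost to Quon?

Zheng beat: Quon, Ferri, Voss, Abara, Hale.
Quon beat: Voss, Abara.
Both beat: Voss, Abara — 2.

2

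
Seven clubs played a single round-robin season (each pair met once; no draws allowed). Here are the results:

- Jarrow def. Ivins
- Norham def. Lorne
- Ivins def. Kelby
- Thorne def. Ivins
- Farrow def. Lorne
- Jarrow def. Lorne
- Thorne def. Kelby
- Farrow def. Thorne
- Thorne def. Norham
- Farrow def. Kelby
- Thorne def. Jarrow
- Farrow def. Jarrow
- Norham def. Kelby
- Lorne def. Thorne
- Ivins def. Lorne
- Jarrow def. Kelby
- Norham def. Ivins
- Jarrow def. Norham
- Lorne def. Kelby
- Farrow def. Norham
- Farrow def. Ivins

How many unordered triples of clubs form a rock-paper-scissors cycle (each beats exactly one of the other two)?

Win totals: Jarrow 4, Ivins 2, Farrow 6, Norham 3, Thorne 4, Kelby 0, Lorne 2.
A club with w wins dominates both others in C(w,2) triples; summing gives 6 + 1 + 15 + 3 + 6 + 0 + 1 = 32 transitive triples.
Total triples C(7,3) = 35, so cyclic triples = 35 − 32 = 3.

3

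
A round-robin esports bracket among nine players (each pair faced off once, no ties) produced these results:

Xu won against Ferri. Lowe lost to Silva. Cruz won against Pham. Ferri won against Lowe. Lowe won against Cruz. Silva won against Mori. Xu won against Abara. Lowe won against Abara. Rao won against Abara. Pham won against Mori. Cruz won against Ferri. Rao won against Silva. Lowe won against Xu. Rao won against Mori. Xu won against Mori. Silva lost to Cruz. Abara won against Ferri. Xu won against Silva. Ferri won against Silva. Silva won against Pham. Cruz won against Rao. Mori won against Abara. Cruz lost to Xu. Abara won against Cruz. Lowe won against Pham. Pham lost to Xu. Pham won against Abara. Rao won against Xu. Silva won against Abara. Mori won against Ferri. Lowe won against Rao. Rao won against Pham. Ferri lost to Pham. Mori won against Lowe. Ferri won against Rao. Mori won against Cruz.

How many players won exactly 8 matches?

0

Win totals: Lowe 5, Silva 4, Mori 4, Xu 6, Rao 5, Cruz 4, Abara 2, Pham 3, Ferri 3.
No player has exactly 8 wins.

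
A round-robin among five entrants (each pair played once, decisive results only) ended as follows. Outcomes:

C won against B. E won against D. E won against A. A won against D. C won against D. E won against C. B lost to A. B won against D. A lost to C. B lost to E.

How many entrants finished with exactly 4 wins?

Win totals: A 2, B 1, C 3, D 0, E 4.
Exactly 4: E — 1 entrant.

1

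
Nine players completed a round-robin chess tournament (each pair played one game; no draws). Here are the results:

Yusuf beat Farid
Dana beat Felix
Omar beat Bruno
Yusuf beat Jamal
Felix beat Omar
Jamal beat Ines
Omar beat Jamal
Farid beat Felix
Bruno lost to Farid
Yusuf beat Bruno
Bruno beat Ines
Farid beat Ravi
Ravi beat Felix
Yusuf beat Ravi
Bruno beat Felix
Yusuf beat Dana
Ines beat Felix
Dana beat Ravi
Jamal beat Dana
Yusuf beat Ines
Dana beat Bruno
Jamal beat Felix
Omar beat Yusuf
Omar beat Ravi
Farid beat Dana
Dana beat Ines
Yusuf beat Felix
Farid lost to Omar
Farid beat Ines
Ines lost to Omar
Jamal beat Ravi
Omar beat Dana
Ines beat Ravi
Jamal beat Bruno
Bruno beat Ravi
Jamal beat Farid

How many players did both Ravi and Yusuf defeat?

1

Ravi beat: Felix.
Yusuf beat: Ines, Jamal, Farid, Dana, Bruno, Ravi, Felix.
Both beat: Felix — 1.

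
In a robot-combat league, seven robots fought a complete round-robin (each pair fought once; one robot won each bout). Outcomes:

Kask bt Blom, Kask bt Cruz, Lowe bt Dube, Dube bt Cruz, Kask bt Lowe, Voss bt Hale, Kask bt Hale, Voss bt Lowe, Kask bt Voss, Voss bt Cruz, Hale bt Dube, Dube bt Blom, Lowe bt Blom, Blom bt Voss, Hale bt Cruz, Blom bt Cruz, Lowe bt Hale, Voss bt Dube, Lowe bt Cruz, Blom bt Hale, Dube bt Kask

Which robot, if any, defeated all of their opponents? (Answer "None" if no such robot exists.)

Highest win total is Kask with 5 (out of 6 possible).
Kask lost to Dube, so no robot went undefeated.

None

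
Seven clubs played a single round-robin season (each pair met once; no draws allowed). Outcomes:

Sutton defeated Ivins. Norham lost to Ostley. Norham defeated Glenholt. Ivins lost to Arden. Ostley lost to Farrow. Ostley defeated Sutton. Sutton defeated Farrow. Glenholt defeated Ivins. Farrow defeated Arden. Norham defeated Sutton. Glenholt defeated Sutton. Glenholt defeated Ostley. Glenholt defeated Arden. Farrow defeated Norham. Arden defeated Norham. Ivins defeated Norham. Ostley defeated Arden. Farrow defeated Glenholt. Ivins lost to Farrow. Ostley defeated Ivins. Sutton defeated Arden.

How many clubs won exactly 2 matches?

Win totals: Ostley 4, Glenholt 4, Sutton 3, Ivins 1, Farrow 5, Norham 2, Arden 2.
Exactly 2: Norham, Arden — 2 clubs.

2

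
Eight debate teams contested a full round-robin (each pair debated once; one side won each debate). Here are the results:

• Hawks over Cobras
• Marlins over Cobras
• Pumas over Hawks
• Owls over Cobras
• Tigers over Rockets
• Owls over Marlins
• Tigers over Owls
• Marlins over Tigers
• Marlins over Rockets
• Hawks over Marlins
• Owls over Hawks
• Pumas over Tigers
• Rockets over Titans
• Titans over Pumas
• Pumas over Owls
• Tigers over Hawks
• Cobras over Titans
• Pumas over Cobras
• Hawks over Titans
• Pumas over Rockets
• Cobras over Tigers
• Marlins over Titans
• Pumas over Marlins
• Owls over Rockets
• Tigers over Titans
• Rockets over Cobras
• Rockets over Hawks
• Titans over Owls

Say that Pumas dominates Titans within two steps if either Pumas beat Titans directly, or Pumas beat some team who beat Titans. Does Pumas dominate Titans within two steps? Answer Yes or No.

Pumas did not beat Titans directly.
Pumas beat Cobras, Hawks, Rockets, Owls, Marlins, Tigers. Of those, Cobras beat Titans.

Yes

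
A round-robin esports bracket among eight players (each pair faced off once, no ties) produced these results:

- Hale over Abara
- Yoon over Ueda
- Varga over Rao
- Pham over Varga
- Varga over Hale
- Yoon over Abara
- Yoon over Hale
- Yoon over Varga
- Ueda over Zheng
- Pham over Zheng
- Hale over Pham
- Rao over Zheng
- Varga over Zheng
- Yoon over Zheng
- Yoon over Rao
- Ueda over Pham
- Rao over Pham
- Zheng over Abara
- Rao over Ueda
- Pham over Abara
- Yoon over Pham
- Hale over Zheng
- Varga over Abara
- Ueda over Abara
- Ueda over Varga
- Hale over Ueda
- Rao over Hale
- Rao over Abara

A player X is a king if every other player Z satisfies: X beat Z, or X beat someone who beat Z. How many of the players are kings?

Zheng cannot reach Ueda, Rao, Yoon, Pham, Varga, Hale in two steps.
Ueda cannot reach Yoon in two steps.
Rao cannot reach Yoon in two steps.
Yoon reaches everyone (king).
Abara cannot reach Zheng, Ueda, Rao, Yoon, Pham, Varga, Hale in two steps.
Pham cannot reach Ueda, Yoon in two steps.
Varga cannot reach Yoon in two steps.
Hale cannot reach Rao, Yoon in two steps.
Kings: Yoon — 1.

1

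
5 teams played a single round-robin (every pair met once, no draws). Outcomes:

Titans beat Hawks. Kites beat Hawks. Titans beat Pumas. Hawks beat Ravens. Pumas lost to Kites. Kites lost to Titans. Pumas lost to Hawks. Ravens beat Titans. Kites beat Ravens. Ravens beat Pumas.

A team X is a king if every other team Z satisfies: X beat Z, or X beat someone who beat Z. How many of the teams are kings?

Pumas cannot reach Titans, Kites, Ravens, Hawks in two steps.
Titans reaches everyone (king).
Kites reaches everyone (king).
Ravens reaches everyone (king).
Hawks cannot reach Kites in two steps.
Kings: Titans, Kites, Ravens — 3.

3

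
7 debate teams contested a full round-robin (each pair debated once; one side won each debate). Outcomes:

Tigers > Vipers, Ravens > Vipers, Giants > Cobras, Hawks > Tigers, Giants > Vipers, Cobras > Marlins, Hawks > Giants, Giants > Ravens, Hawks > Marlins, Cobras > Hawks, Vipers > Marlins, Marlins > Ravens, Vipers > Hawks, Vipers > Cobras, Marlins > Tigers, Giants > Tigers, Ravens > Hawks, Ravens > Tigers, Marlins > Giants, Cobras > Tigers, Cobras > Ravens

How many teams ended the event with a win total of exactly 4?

Win totals: Tigers 1, Marlins 3, Cobras 4, Hawks 3, Vipers 3, Ravens 3, Giants 4.
Exactly 4: Cobras, Giants — 2 teams.

2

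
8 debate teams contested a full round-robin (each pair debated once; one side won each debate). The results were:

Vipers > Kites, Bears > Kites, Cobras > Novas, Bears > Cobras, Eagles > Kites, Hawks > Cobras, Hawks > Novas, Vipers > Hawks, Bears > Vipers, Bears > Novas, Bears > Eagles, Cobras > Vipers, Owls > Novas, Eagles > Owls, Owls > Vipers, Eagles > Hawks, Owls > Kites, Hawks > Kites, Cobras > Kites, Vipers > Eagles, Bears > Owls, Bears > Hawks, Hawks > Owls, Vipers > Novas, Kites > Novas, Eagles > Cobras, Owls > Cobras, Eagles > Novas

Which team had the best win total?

Bears

Win totals: Vipers 4, Cobras 3, Hawks 4, Bears 7, Kites 1, Novas 0, Owls 4, Eagles 5.
Bears leads with 7 wins (next highest: 5).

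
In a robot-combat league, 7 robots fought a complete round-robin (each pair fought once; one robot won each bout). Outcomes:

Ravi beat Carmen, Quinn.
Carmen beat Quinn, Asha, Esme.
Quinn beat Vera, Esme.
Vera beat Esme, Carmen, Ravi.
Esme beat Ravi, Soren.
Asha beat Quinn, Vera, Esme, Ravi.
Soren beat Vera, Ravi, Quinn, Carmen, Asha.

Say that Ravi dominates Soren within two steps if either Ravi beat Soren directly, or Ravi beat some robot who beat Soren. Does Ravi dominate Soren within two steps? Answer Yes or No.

Ravi did not beat Soren directly.
Ravi beat Quinn, Carmen, but each of them lost to Soren. No two-step path.

No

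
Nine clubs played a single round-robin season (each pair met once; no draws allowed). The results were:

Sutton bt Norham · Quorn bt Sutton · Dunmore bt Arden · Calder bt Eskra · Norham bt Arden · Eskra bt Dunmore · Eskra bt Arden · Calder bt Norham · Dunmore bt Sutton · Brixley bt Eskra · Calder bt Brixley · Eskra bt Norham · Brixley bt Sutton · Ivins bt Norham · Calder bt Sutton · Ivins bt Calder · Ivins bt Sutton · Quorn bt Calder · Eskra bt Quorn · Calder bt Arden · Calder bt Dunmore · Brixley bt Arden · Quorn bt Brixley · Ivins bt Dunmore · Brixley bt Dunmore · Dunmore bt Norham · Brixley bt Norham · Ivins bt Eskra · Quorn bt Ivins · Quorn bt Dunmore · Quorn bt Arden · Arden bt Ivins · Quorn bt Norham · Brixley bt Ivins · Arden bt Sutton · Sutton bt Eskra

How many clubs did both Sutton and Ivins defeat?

Sutton beat: Eskra, Norham.
Ivins beat: Eskra, Norham, Calder, Dunmore, Sutton.
Both beat: Eskra, Norham — 2.

2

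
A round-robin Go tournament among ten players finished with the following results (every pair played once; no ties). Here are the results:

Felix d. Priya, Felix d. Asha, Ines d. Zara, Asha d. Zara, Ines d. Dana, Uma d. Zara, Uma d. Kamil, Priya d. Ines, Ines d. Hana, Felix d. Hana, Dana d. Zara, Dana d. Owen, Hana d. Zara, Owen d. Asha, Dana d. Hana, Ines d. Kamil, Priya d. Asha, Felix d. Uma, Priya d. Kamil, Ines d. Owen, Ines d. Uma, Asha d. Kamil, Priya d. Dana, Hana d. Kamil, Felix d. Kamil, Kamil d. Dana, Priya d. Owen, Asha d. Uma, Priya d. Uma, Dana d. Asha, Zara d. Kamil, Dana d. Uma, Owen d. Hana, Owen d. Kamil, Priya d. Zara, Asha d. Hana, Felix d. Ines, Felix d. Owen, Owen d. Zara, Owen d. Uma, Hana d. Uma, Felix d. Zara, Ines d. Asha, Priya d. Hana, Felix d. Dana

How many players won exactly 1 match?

2

Win totals: Owen 5, Uma 2, Zara 1, Felix 9, Ines 7, Kamil 1, Asha 4, Dana 5, Hana 3, Priya 8.
Exactly 1: Zara, Kamil — 2 players.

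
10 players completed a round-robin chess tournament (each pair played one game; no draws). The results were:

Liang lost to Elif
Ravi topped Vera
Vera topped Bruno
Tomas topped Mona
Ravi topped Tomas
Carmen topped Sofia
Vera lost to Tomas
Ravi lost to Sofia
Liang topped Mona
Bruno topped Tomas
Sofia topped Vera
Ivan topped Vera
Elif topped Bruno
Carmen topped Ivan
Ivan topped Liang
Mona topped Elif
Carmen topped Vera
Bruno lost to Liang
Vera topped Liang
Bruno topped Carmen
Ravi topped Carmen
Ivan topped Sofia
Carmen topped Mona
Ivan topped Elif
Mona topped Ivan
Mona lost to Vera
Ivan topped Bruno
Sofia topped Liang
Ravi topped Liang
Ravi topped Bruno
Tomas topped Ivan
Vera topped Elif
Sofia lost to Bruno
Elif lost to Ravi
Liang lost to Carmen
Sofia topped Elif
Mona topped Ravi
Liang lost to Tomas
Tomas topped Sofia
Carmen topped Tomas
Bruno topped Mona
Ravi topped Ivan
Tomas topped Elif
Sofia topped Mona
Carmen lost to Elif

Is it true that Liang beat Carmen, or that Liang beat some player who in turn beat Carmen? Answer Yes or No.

Liang did not beat Carmen directly.
Liang beat Mona, Bruno. Of those, Bruno beat Carmen.

Yes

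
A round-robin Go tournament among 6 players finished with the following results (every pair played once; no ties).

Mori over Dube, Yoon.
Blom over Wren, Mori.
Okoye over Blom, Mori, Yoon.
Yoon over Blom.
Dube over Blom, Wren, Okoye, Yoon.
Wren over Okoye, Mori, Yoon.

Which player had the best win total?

Win totals: Dube 4, Yoon 1, Mori 2, Wren 3, Okoye 3, Blom 2.
Dube leads with 4 wins (next highest: 3).

Dube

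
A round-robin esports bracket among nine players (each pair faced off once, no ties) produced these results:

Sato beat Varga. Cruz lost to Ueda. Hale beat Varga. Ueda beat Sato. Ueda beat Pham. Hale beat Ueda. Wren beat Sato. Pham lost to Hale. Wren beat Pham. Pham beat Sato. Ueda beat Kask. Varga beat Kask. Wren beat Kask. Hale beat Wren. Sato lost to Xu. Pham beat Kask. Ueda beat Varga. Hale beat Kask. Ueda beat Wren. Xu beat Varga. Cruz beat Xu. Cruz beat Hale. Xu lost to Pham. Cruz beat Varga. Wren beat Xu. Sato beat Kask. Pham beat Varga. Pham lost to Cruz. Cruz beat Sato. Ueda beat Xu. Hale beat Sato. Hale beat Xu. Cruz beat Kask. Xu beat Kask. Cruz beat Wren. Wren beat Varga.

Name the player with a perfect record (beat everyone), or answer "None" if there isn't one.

Highest win total is Ueda with 7 (out of 8 possible).
Ueda lost to Hale, so no player went undefeated.

None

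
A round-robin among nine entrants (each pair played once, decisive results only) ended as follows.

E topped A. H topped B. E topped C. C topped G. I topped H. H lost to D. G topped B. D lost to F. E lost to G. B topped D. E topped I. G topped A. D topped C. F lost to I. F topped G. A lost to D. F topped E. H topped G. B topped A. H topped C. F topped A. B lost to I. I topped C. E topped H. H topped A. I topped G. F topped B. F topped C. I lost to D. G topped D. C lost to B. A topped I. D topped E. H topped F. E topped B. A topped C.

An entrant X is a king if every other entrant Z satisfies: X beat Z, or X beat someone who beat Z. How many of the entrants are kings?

5

A cannot reach D, E in two steps.
B cannot reach F in two steps.
C cannot reach F, H, I in two steps.
D reaches everyone (king).
E reaches everyone (king).
F reaches everyone (king).
G cannot reach F in two steps.
H reaches everyone (king).
I reaches everyone (king).
Kings: D, E, F, H, I — 5.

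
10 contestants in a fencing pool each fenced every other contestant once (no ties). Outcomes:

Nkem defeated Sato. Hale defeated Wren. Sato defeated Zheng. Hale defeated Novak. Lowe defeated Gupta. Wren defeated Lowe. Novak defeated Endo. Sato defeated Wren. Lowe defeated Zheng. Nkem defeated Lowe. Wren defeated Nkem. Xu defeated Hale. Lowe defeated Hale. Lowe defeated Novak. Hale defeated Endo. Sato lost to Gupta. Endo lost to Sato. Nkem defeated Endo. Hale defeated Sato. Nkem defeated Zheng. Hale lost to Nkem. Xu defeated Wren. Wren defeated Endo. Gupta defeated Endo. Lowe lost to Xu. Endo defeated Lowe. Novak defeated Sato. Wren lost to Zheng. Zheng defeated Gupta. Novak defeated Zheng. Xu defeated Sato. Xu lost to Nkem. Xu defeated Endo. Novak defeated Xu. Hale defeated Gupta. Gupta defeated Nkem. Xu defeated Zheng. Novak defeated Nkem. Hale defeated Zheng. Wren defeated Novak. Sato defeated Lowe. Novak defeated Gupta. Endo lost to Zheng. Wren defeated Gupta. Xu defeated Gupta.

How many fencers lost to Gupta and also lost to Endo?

Gupta beat: Nkem, Sato, Endo.
Endo beat: Lowe.
No one was beaten by both.

0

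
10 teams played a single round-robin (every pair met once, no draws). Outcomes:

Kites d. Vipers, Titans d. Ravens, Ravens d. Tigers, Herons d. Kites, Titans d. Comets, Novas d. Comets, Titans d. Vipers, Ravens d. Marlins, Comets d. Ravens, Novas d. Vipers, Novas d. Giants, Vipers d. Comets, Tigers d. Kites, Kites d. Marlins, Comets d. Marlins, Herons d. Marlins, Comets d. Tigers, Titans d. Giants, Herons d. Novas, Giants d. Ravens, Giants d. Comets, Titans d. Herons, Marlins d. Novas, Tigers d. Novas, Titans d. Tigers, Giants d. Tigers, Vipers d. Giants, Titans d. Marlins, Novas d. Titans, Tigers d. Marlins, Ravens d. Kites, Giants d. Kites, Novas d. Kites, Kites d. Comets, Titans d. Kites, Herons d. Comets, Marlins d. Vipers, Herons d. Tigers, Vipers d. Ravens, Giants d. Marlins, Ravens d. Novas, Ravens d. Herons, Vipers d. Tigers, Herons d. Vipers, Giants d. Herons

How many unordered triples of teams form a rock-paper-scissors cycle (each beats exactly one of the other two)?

26

Win totals: Vipers 4, Comets 3, Titans 8, Herons 6, Giants 6, Marlins 2, Tigers 3, Kites 3, Novas 5, Ravens 5.
A team with w wins dominates both others in C(w,2) triples; summing gives 6 + 3 + 28 + 15 + 15 + 1 + 3 + 3 + 10 + 10 = 94 transitive triples.
Total triples C(10,3) = 120, so cyclic triples = 120 − 94 = 26.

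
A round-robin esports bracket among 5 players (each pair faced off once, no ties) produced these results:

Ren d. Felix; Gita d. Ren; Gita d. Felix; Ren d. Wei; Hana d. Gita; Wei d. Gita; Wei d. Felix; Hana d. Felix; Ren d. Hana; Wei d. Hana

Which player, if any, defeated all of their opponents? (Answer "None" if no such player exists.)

Highest win total is Wei with 3 (out of 4 possible).
Wei lost to Ren, so no player went undefeated.

None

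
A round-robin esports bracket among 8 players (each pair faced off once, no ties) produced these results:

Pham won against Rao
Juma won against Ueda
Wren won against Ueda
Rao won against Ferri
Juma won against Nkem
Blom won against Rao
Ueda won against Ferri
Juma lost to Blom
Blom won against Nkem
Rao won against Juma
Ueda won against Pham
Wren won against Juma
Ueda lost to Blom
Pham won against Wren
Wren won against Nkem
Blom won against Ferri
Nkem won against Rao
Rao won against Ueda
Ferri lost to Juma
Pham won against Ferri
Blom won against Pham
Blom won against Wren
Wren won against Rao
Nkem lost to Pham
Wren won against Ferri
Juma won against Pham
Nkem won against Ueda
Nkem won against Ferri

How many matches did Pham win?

4

Pham's results: beat Wren, Rao, Ferri, Nkem; lost to Juma, Ueda, Blom.
That is 4 wins.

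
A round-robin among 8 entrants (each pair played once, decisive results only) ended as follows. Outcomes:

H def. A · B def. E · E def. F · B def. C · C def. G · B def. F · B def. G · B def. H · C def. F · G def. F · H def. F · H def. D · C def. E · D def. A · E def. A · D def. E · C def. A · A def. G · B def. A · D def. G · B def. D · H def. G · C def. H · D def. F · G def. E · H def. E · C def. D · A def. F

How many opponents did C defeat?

C's results: beat A, D, E, F, G, H; lost to B.
That is 6 wins.

6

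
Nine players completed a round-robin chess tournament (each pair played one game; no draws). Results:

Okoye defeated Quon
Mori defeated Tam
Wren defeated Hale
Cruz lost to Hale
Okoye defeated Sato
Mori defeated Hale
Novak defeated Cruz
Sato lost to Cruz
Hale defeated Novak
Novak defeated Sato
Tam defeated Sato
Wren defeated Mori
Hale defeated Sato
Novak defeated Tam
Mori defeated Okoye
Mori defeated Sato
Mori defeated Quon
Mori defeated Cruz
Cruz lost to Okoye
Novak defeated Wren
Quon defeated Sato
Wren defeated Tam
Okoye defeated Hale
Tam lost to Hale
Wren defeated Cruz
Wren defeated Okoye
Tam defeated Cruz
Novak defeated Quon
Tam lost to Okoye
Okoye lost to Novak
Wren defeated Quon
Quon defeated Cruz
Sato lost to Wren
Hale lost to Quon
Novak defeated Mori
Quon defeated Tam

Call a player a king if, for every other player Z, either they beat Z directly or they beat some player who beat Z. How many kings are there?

Novak reaches everyone (king).
Quon cannot reach Mori, Okoye, Wren in two steps.
Mori cannot reach Wren in two steps.
Tam cannot reach Novak, Quon, Mori, Okoye, Wren, Hale in two steps.
Okoye cannot reach Mori, Wren in two steps.
Cruz cannot reach Novak, Quon, Mori, Tam, Okoye, Wren, Hale in two steps.
Wren reaches everyone (king).
Sato cannot reach Novak, Quon, Mori, Tam, Okoye, Cruz, Wren, Hale in two steps.
Hale reaches everyone (king).
Kings: Novak, Wren, Hale — 3.

3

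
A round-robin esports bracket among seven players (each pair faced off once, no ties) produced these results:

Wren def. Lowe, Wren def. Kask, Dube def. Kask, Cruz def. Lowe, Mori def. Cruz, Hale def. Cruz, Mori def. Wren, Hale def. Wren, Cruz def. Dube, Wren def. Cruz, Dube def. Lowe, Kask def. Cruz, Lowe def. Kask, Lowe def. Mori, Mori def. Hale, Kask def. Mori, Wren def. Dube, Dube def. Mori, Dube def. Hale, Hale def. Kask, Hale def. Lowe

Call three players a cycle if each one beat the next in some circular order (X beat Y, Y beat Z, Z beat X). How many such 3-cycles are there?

Win totals: Hale 4, Cruz 2, Mori 3, Dube 4, Lowe 2, Kask 2, Wren 4.
A player with w wins dominates both others in C(w,2) triples; summing gives 6 + 1 + 3 + 6 + 1 + 1 + 6 = 24 transitive triples.
Total triples C(7,3) = 35, so cyclic triples = 35 − 24 = 11.

11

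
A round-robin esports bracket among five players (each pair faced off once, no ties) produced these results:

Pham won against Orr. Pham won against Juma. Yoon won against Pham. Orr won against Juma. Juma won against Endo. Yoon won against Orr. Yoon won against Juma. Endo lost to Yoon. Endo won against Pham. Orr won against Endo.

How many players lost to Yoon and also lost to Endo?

1

Yoon beat: Orr, Juma, Endo, Pham.
Endo beat: Pham.
Both beat: Pham — 1.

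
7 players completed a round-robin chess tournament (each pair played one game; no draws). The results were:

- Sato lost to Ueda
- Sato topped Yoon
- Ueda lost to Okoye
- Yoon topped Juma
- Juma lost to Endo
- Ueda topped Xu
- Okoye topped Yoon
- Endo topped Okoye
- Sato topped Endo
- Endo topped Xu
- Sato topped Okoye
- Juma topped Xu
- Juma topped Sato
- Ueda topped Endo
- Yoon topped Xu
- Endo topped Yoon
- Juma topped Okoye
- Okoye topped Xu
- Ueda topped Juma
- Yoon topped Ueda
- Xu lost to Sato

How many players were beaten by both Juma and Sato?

2

Juma beat: Sato, Xu, Okoye.
Sato beat: Endo, Xu, Yoon, Okoye.
Both beat: Xu, Okoye — 2.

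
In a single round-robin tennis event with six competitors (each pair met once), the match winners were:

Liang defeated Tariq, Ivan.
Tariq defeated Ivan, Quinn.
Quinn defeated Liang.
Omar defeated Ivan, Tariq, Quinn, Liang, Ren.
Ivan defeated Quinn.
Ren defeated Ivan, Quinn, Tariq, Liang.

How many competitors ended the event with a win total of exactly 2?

Win totals: Ivan 1, Ren 4, Liang 2, Tariq 2, Omar 5, Quinn 1.
Exactly 2: Liang, Tariq — 2 competitors.

2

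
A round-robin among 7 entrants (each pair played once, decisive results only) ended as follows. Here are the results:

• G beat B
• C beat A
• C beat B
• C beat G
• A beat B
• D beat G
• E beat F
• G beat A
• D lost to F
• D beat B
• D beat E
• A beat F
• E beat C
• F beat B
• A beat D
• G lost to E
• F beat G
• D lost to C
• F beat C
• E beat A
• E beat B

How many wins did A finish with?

A's results: beat B, D, F; lost to C, E, G.
That is 3 wins.

3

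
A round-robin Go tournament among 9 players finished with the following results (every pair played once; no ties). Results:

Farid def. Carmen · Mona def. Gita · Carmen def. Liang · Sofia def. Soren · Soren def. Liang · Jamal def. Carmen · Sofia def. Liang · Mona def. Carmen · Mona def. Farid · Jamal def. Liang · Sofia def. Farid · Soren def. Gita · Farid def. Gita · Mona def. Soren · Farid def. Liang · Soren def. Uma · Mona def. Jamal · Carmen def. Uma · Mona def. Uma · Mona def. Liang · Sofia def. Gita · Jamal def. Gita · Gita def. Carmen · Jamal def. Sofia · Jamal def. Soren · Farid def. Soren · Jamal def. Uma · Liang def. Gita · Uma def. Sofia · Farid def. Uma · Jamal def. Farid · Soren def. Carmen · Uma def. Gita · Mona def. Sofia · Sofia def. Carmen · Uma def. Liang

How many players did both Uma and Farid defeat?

2

Uma beat: Sofia, Liang, Gita.
Farid beat: Liang, Carmen, Gita, Soren, Uma.
Both beat: Liang, Gita — 2.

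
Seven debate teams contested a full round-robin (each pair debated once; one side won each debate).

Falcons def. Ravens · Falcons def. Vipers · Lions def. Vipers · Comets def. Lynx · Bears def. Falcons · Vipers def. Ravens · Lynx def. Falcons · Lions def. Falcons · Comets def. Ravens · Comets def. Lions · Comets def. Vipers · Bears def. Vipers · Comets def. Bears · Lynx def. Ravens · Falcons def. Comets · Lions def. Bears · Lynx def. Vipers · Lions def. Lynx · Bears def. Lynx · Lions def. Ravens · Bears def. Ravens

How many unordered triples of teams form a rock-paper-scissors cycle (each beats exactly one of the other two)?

3

Win totals: Falcons 3, Lynx 3, Bears 4, Lions 5, Vipers 1, Ravens 0, Comets 5.
A team with w wins dominates both others in C(w,2) triples; summing gives 3 + 3 + 6 + 10 + 0 + 0 + 10 = 32 transitive triples.
Total triples C(7,3) = 35, so cyclic triples = 35 − 32 = 3.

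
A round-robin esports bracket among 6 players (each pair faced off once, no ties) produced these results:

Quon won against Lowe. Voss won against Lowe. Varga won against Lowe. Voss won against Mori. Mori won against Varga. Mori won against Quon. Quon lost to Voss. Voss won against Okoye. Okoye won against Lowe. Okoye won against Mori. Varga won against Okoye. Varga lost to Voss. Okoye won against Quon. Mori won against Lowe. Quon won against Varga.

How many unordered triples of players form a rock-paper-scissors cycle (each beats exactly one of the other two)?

Of the C(6,3) = 20 triples, the cyclic ones are: {Quon, Varga, Okoye}; {Mori, Varga, Okoye}.
That is 2.

2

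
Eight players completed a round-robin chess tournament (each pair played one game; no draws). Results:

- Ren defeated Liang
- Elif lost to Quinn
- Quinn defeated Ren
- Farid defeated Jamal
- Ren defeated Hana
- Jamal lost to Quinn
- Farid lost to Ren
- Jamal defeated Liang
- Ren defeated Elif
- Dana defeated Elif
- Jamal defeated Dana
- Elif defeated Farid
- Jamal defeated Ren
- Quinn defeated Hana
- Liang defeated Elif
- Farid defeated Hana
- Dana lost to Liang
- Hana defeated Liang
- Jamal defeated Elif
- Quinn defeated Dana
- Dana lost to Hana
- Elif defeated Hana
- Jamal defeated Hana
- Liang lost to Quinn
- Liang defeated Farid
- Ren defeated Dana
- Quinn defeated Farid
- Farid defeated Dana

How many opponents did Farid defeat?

3

Farid's results: beat Hana, Jamal, Dana; lost to Elif, Ren, Quinn, Liang.
That is 3 wins.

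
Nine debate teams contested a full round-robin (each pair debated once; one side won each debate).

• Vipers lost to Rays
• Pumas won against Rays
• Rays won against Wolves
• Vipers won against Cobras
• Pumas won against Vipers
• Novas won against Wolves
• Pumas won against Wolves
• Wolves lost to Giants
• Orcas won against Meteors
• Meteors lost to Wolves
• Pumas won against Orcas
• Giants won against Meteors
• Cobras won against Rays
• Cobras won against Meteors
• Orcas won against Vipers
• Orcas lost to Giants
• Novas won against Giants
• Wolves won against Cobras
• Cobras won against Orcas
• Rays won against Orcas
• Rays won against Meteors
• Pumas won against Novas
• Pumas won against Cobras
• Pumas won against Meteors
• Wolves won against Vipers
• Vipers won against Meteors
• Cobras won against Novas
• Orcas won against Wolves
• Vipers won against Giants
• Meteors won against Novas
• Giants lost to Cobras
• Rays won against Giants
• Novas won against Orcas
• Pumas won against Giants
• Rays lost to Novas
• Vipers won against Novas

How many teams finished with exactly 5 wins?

Win totals: Cobras 5, Meteors 1, Vipers 4, Rays 5, Pumas 8, Orcas 3, Novas 4, Giants 3, Wolves 3.
Exactly 5: Cobras, Rays — 2 teams.

2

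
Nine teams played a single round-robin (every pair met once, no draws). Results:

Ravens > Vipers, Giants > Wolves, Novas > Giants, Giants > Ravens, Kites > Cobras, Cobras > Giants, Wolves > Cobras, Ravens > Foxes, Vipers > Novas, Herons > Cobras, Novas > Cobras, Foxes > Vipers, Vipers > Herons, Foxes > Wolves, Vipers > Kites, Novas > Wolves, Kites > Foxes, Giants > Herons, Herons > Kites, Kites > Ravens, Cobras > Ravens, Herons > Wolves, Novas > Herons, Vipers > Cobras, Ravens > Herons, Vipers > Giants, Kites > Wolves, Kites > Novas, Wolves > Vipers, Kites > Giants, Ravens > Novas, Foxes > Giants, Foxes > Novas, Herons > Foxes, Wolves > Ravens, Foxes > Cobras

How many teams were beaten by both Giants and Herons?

1

Giants beat: Wolves, Herons, Ravens.
Herons beat: Foxes, Wolves, Cobras, Kites.
Both beat: Wolves — 1.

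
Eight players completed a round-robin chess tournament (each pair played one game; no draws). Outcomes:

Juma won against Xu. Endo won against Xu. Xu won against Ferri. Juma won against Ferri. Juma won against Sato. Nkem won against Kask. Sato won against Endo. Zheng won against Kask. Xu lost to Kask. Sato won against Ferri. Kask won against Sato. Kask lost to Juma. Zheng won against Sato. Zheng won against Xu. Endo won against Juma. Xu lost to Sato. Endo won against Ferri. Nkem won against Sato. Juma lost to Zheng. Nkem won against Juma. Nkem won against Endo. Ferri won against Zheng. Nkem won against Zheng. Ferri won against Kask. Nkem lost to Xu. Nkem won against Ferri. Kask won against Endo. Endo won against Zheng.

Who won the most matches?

Nkem

Win totals: Endo 4, Juma 4, Xu 2, Zheng 4, Kask 3, Nkem 6, Ferri 2, Sato 3.
Nkem leads with 6 wins (next highest: 4).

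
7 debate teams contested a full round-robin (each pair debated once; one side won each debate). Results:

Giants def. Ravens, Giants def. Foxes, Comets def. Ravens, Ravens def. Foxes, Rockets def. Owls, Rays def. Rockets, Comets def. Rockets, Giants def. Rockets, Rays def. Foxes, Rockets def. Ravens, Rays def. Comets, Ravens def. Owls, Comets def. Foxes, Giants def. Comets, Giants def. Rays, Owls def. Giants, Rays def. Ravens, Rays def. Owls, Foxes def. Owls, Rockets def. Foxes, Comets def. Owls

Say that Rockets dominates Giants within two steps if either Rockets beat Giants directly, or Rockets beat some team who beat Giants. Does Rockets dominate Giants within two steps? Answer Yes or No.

Yes

Rockets did not beat Giants directly.
Rockets beat Owls, Foxes, Ravens. Of those, Owls beat Giants.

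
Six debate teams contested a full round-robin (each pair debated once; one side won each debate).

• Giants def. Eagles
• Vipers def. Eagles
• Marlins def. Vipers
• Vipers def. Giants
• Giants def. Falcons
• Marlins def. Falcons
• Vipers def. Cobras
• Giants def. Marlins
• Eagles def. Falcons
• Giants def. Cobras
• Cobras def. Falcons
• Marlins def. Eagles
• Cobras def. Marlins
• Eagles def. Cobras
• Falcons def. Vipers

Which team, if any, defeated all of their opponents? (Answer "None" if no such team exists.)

Highest win total is Giants with 4 (out of 5 possible).
Giants lost to Vipers, so no team went undefeated.

None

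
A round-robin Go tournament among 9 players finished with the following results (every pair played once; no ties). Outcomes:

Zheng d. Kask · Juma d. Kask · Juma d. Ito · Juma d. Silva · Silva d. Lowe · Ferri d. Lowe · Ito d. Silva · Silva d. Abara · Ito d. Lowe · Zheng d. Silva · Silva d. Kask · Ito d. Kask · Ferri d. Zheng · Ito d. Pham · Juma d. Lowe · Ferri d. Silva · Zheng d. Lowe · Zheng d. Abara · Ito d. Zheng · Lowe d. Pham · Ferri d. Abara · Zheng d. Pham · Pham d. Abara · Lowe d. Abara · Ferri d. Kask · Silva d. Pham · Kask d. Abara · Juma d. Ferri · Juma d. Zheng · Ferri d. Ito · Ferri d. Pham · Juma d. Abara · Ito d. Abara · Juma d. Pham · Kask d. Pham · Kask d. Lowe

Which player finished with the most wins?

Juma

Win totals: Silva 4, Ferri 7, Abara 0, Zheng 5, Lowe 2, Juma 8, Ito 6, Kask 3, Pham 1.
Juma leads with 8 wins (next highest: 7).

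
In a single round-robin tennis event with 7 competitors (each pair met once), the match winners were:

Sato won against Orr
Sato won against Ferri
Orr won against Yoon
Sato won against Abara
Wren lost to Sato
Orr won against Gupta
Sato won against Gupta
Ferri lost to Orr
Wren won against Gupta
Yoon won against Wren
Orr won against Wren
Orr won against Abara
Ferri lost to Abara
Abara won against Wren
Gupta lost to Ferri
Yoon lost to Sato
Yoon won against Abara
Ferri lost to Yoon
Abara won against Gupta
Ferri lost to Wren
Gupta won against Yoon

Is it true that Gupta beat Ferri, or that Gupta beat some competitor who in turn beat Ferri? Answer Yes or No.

Gupta did not beat Ferri directly.
Gupta beat Yoon. Of those, Yoon beat Ferri.

Yes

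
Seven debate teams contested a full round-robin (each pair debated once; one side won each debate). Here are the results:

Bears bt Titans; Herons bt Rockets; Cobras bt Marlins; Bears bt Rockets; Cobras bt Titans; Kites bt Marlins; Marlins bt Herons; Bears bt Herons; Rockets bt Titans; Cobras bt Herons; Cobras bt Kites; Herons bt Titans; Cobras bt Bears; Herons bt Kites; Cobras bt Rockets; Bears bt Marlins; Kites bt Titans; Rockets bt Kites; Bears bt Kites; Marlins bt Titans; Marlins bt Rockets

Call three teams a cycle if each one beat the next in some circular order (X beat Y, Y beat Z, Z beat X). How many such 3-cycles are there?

Win totals: Herons 3, Titans 0, Bears 5, Marlins 3, Rockets 2, Cobras 6, Kites 2.
A team with w wins dominates both others in C(w,2) triples; summing gives 3 + 0 + 10 + 3 + 1 + 15 + 1 = 33 transitive triples.
Total triples C(7,3) = 35, so cyclic triples = 35 − 33 = 2.

2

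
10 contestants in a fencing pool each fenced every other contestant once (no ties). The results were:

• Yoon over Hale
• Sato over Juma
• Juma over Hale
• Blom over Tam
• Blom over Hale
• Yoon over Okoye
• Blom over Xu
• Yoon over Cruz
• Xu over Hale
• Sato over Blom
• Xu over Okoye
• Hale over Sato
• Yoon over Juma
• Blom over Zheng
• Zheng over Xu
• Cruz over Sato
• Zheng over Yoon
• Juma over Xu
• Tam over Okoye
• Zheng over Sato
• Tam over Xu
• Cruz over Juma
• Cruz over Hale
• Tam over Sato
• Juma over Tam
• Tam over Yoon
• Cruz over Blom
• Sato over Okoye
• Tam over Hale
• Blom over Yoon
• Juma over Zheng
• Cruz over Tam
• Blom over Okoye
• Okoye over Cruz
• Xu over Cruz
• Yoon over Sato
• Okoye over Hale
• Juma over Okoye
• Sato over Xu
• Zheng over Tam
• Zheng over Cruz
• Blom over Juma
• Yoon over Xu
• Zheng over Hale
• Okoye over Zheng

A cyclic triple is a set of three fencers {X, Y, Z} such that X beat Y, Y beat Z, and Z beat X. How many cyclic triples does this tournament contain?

Win totals: Xu 3, Zheng 6, Cruz 5, Blom 7, Tam 5, Okoye 3, Sato 4, Hale 1, Yoon 6, Juma 5.
A fencer with w wins dominates both others in C(w,2) triples; summing gives 3 + 15 + 10 + 21 + 10 + 3 + 6 + 0 + 15 + 10 = 93 transitive triples.
Total triples C(10,3) = 120, so cyclic triples = 120 − 93 = 27.

27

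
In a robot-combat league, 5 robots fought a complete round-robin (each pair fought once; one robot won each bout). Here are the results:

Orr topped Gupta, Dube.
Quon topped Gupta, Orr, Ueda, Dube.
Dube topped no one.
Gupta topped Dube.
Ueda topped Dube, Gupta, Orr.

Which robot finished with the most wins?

Win totals: Quon 4, Gupta 1, Ueda 3, Dube 0, Orr 2.
Quon leads with 4 wins (next highest: 3).

Quon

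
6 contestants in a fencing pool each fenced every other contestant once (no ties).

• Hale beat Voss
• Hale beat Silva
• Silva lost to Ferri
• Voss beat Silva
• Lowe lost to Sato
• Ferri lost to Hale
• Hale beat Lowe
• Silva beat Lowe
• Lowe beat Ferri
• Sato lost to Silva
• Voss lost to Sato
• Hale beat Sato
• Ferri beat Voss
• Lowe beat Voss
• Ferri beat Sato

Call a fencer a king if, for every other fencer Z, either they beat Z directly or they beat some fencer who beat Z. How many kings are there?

1

Sato cannot reach Hale in two steps.
Lowe cannot reach Hale in two steps.
Silva cannot reach Hale in two steps.
Ferri cannot reach Hale in two steps.
Voss cannot reach Ferri, Hale in two steps.
Hale reaches everyone (king).
Kings: Hale — 1.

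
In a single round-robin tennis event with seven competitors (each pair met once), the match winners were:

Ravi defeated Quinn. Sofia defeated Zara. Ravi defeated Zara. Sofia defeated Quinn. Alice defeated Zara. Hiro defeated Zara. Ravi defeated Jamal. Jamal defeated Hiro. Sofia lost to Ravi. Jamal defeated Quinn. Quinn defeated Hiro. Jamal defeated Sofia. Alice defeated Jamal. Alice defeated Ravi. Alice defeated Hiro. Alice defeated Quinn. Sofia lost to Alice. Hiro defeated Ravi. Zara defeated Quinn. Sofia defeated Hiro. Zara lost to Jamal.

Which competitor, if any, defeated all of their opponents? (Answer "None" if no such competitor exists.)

Alice

Alice has 6 wins out of 6 opponents — a perfect record.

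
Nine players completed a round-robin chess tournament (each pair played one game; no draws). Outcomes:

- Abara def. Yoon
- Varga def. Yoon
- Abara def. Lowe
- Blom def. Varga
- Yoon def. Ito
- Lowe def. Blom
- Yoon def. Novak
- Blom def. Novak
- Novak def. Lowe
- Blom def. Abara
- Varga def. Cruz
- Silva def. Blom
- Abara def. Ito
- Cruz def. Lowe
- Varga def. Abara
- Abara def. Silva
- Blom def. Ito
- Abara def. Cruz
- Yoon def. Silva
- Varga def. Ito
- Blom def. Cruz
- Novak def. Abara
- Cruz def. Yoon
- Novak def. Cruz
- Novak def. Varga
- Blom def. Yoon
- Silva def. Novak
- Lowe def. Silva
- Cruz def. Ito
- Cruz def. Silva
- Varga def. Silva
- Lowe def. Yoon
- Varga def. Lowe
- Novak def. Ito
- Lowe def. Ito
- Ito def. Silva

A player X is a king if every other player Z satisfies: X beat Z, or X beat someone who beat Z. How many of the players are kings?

6

Cruz cannot reach Abara, Varga in two steps.
Lowe reaches everyone (king).
Blom reaches everyone (king).
Silva reaches everyone (king).
Novak reaches everyone (king).
Ito cannot reach Cruz, Lowe, Yoon, Abara, Varga in two steps.
Yoon reaches everyone (king).
Abara cannot reach Varga in two steps.
Varga reaches everyone (king).
Kings: Lowe, Blom, Silva, Novak, Yoon, Varga — 6.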